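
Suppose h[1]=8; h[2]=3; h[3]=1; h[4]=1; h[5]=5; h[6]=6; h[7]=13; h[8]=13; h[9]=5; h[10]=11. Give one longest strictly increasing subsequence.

3, 5, 6, 13

Patience tails give the LIS length; then backtrack through the dp parents:
8 → extends → [8]
3 → replaces 8 → [3]
1 → replaces 3 → [1]
1 → already a tail → [1]
5 → extends → [1, 5]
6 → extends → [1, 5, 6]
13 → extends → [1, 5, 6, 13]
13 → already a tail → [1, 5, 6, 13]
5 → already a tail → [1, 5, 6, 13]
11 → replaces 13 → [1, 5, 6, 11]
Length 4; one witness is 3, 5, 6, 13.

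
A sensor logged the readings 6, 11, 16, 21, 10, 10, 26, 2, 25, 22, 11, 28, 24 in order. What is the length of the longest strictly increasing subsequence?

Track the smallest tail for each achievable length (strict):
6 → extends → [6]
11 → extends → [6, 11]
16 → extends → [6, 11, 16]
21 → extends → [6, 11, 16, 21]
10 → replaces 11 → [6, 10, 16, 21]
10 → already a tail → [6, 10, 16, 21]
26 → extends → [6, 10, 16, 21, 26]
2 → replaces 6 → [2, 10, 16, 21, 26]
25 → replaces 26 → [2, 10, 16, 21, 25]
22 → replaces 25 → [2, 10, 16, 21, 22]
11 → replaces 16 → [2, 10, 11, 21, 22]
28 → extends → [2, 10, 11, 21, 22, 28]
24 → replaces 28 → [2, 10, 11, 21, 22, 24]
Six tails, so the longest strictly increasing subsequence has length 6 (e.g. 6, 11, 16, 21, 26, 28).

6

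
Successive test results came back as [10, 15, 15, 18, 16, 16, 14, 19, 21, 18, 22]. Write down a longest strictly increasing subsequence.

10, 15, 18, 19, 21, 22

Patience tails give the LIS length; then backtrack through the dp parents:
10 → extends → [10]
15 → extends → [10, 15]
15 → already a tail → [10, 15]
18 → extends → [10, 15, 18]
16 → replaces 18 → [10, 15, 16]
16 → already a tail → [10, 15, 16]
14 → replaces 15 → [10, 14, 16]
19 → extends → [10, 14, 16, 19]
21 → extends → [10, 14, 16, 19, 21]
18 → replaces 19 → [10, 14, 16, 18, 21]
22 → extends → [10, 14, 16, 18, 21, 22]
Length 6; one witness is 10, 15, 18, 19, 21, 22.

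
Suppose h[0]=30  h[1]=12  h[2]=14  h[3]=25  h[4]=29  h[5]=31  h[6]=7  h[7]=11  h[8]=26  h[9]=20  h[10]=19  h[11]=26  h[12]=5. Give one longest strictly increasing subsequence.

12, 14, 25, 29, 31

Patience tails give the LIS length; then backtrack through the dp parents:
30 → extends → [30]
12 → replaces 30 → [12]
14 → extends → [12, 14]
25 → extends → [12, 14, 25]
29 → extends → [12, 14, 25, 29]
31 → extends → [12, 14, 25, 29, 31]
7 → replaces 12 → [7, 14, 25, 29, 31]
11 → replaces 14 → [7, 11, 25, 29, 31]
26 → replaces 29 → [7, 11, 25, 26, 31]
20 → replaces 25 → [7, 11, 20, 26, 31]
19 → replaces 20 → [7, 11, 19, 26, 31]
26 → already a tail → [7, 11, 19, 26, 31]
5 → replaces 7 → [5, 11, 19, 26, 31]
Length 5; one witness is 12, 14, 25, 29, 31.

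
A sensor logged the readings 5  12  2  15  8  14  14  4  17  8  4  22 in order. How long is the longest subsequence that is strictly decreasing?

Negate each value so 'decreasing' becomes 'increasing', then run patience tails on the negated sequence:
-5 → extends → [-5]
-12 → replaces -5 → [-12]
-2 → extends → [-12, -2]
-15 → replaces -12 → [-15, -2]
-8 → replaces -2 → [-15, -8]
-14 → replaces -8 → [-15, -14]
-14 → already a tail → [-15, -14]
-4 → extends → [-15, -14, -4]
-17 → replaces -15 → [-17, -14, -4]
-8 → replaces -4 → [-17, -14, -8]
-4 → extends → [-17, -14, -8, -4]
-22 → replaces -17 → [-22, -14, -8, -4]
Four tails, so the longest strictly decreasing subsequence of the original has length 4.

4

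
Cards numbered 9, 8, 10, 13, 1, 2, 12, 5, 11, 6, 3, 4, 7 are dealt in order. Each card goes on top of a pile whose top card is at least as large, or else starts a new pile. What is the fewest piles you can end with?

Place each on the leftmost legal pile:
9 → new pile 1 (tops now [9])
8 → pile 1 (tops now [8])
10 → new pile 2 (tops now [8, 10])
13 → new pile 3 (tops now [8, 10, 13])
1 → pile 1 (tops now [1, 10, 13])
2 → pile 2 (tops now [1, 2, 13])
12 → pile 3 (tops now [1, 2, 12])
5 → pile 3 (tops now [1, 2, 5])
11 → new pile 4 (tops now [1, 2, 5, 11])
6 → pile 4 (tops now [1, 2, 5, 6])
3 → pile 3 (tops now [1, 2, 3, 6])
4 → pile 4 (tops now [1, 2, 3, 4])
7 → new pile 5 (tops now [1, 2, 3, 4, 7])
Five piles.

5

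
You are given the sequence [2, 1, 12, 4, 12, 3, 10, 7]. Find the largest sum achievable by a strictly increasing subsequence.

Let S[i] be the best sum of a strictly increasing subsequence ending at i:
i:      1  2  3  4  5  6  7  8
a[i]:   2  1 12  4 12  3 10  7
S:      2  1 14  6 18  5 16 13
Maximum is 18 (e.g. 2 + 4 + 12).

18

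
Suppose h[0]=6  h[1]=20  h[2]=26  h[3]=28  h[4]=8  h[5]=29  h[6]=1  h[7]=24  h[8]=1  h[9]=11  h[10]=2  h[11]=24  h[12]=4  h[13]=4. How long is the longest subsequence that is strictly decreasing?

Negate each value so 'decreasing' becomes 'increasing', then run patience tails on the negated sequence:
-6 → extends → [-6]
-20 → replaces -6 → [-20]
-26 → replaces -20 → [-26]
-28 → replaces -26 → [-28]
-8 → extends → [-28, -8]
-29 → replaces -28 → [-29, -8]
-1 → extends → [-29, -8, -1]
-24 → replaces -8 → [-29, -24, -1]
-1 → already a tail → [-29, -24, -1]
-11 → replaces -1 → [-29, -24, -11]
-2 → extends → [-29, -24, -11, -2]
-24 → already a tail → [-29, -24, -11, -2]
-4 → replaces -2 → [-29, -24, -11, -4]
-4 → already a tail → [-29, -24, -11, -4]
Four tails, so the longest strictly decreasing subsequence of the original has length 4.

4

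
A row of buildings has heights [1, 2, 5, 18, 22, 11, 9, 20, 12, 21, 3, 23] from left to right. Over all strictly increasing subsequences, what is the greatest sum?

Let S[i] be the best sum of a strictly increasing subsequence ending at i:
i:      1  2  3  4  5  6  7  8  9 10 11 12
a[i]:   1  2  5 18 22 11  9 20 12 21  3 23
S:      1  3  8 26 48 19 17 46 31 67  6 90
Maximum is 90 (e.g. 1 + 2 + 5 + 18 + 20 + 21 + 23).

90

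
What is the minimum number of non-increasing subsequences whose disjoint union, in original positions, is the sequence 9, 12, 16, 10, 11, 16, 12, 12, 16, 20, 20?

Place each on the leftmost legal pile:
9 → new pile 1 (tops now [9])
12 → new pile 2 (tops now [9, 12])
16 → new pile 3 (tops now [9, 12, 16])
10 → pile 2 (tops now [9, 10, 16])
11 → pile 3 (tops now [9, 10, 11])
16 → new pile 4 (tops now [9, 10, 11, 16])
12 → pile 4 (tops now [9, 10, 11, 12])
12 → pile 4 (tops now [9, 10, 11, 12])
16 → new pile 5 (tops now [9, 10, 11, 12, 16])
20 → new pile 6 (tops now [9, 10, 11, 12, 16, 20])
20 → pile 6 (tops now [9, 10, 11, 12, 16, 20])
Six piles.

6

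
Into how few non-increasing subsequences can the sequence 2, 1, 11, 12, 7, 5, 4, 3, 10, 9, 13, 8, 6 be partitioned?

Place each on the leftmost legal pile:
2 → new pile 1 (tops now [2])
1 → pile 1 (tops now [1])
11 → new pile 2 (tops now [1, 11])
12 → new pile 3 (tops now [1, 11, 12])
7 → pile 2 (tops now [1, 7, 12])
5 → pile 2 (tops now [1, 5, 12])
4 → pile 2 (tops now [1, 4, 12])
3 → pile 2 (tops now [1, 3, 12])
10 → pile 3 (tops now [1, 3, 10])
9 → pile 3 (tops now [1, 3, 9])
13 → new pile 4 (tops now [1, 3, 9, 13])
8 → pile 3 (tops now [1, 3, 8, 13])
6 → pile 3 (tops now [1, 3, 6, 13])
Four piles.

4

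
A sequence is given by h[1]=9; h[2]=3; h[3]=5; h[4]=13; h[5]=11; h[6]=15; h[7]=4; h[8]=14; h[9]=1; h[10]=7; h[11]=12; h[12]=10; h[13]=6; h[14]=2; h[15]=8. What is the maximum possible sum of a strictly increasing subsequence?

37

Let S[i] be the best sum of a strictly increasing subsequence ending at i:
i:      1  2  3  4  5  6  7  8  9 10 11 12 13 14 15
h[i]:   9  3  5 13 11 15  4 14  1  7 12 10  6  2  8
S:      9  3  8 22 20 37  7 36  1 15 32 25 14  3 23
Maximum is 37 (e.g. 9 + 13 + 15).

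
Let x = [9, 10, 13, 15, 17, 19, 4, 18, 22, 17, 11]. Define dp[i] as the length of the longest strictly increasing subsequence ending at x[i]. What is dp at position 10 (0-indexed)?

3

dp[i] = 1 + max{dp[j] : j<i, x[j]<x[i]} (or 1 if no such j):
i:      0  1  2  3  4  5  6  7  8  9 10
x[i]:   9 10 13 15 17 19  4 18 22 17 11
dp:     1  2  3  4  5  6  1  6  7  5  3
At index 10 the value is 3.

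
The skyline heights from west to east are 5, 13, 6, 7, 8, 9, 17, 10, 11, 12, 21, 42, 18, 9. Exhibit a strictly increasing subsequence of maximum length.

5, 6, 7, 8, 9, 10, 11, 12, 21, 42

Patience tails give the LIS length; then backtrack through the dp parents:
5 → extends → [5]
13 → extends → [5, 13]
6 → replaces 13 → [5, 6]
7 → extends → [5, 6, 7]
8 → extends → [5, 6, 7, 8]
9 → extends → [5, 6, 7, 8, 9]
17 → extends → [5, 6, 7, 8, 9, 17]
10 → replaces 17 → [5, 6, 7, 8, 9, 10]
11 → extends → [5, 6, 7, 8, 9, 10, 11]
12 → extends → [5, 6, 7, 8, 9, 10, 11, 12]
21 → extends → [5, 6, 7, 8, 9, 10, 11, 12, 21]
42 → extends → [5, 6, 7, 8, 9, 10, 11, 12, 21, 42]
18 → replaces 21 → [5, 6, 7, 8, 9, 10, 11, 12, 18, 42]
9 → already a tail → [5, 6, 7, 8, 9, 10, 11, 12, 18, 42]
Length 10; one witness is 5, 6, 7, 8, 9, 10, 11, 12, 21, 42.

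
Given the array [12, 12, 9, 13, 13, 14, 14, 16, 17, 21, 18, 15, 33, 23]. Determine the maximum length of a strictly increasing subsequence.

7

Track the smallest tail for each achievable length (strict):
12 → extends → [12]
12 → already a tail → [12]
9 → replaces 12 → [9]
13 → extends → [9, 13]
13 → already a tail → [9, 13]
14 → extends → [9, 13, 14]
14 → already a tail → [9, 13, 14]
16 → extends → [9, 13, 14, 16]
17 → extends → [9, 13, 14, 16, 17]
21 → extends → [9, 13, 14, 16, 17, 21]
18 → replaces 21 → [9, 13, 14, 16, 17, 18]
15 → replaces 16 → [9, 13, 14, 15, 17, 18]
33 → extends → [9, 13, 14, 15, 17, 18, 33]
23 → replaces 33 → [9, 13, 14, 15, 17, 18, 23]
Seven tails, so the longest strictly increasing subsequence has length 7 (e.g. 12, 13, 14, 16, 17, 21, 33).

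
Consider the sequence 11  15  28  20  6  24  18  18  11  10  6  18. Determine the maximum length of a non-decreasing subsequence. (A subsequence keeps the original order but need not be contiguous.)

5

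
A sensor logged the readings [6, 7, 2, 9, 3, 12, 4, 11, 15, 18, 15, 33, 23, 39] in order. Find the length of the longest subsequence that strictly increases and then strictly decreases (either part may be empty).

8

inc[i] = longest strictly increasing subsequence ending at i; dec[i] = longest strictly decreasing subsequence starting at i:
i:      1  2  3  4  5  6  7  8  9 10 11 12 13 14
a[i]:   6  7  2  9  3 12  4 11 15 18 15 33 23 39
inc:    1  2  1  3  2  4  3  4  5  6  5  7  7  8
dec:    2  2  1  2  1  2  1  1  1  2  1  2  1  1
Best peak at i=12 (value 33): inc=7, dec=2, length 7+2−1 = 8.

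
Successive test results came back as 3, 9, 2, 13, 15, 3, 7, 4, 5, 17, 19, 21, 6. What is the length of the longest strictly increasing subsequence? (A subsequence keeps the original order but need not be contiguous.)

Let dp[i] be the length of the longest such subsequence ending at index i:
i:      1  2  3  4  5  6  7  8  9 10 11 12 13
a[i]:   3  9  2 13 15  3  7  4  5 17 19 21  6
dp:     1  2  1  3  4  2  3  3  4  5  6  7  5
Maximum dp value is 7.

7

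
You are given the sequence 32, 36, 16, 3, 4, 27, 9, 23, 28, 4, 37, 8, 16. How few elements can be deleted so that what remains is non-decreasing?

7

Fewest deletions = n − (longest non-decreasing subsequence).
Patience tails:
32 → extends → [32]
36 → extends → [32, 36]
16 → replaces 32 → [16, 36]
3 → replaces 16 → [3, 36]
4 → replaces 36 → [3, 4]
27 → extends → [3, 4, 27]
9 → replaces 27 → [3, 4, 9]
23 → extends → [3, 4, 9, 23]
28 → extends → [3, 4, 9, 23, 28]
4 → replaces 9 → [3, 4, 4, 23, 28]
37 → extends → [3, 4, 4, 23, 28, 37]
8 → replaces 23 → [3, 4, 4, 8, 28, 37]
16 → replaces 28 → [3, 4, 4, 8, 16, 37]
Longest non-decreasing subsequence has length 6, so deletions = 13 − 6 = 7.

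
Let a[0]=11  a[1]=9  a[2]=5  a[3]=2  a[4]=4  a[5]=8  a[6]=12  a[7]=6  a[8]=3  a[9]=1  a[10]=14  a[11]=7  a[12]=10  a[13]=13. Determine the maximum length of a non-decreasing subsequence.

6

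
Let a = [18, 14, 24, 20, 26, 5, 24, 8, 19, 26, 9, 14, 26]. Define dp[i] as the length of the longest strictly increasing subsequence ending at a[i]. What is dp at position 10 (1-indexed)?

4

dp[i] = 1 + max{dp[j] : j<i, a[j]<a[i]} (or 1 if no such j):
i:      1  2  3  4  5  6  7  8  9 10 11 12 13
a[i]:  18 14 24 20 26  5 24  8 19 26  9 14 26
dp:     1  1  2  2  3  1  3  2  3  4  3  4  5
At index 10 the value is 4.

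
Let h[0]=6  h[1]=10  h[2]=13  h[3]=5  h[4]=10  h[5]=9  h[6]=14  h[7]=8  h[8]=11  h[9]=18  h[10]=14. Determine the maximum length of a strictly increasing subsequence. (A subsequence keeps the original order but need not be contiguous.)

5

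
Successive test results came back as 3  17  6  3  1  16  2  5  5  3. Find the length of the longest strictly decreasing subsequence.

Let dp[i] be the longest strictly decreasing subsequence ending at i:
i:      1  2  3  4  5  6  7  8  9 10
a[i]:   3 17  6  3  1 16  2  5  5  3
dp:     1  1  2  3  4  2  4  3  3  4
Maximum is 4.

4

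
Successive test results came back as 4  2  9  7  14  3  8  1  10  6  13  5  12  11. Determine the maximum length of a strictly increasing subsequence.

5

Let dp[i] be the length of the longest such subsequence ending at index i:
i:      1  2  3  4  5  6  7  8  9 10 11 12 13 14
a[i]:   4  2  9  7 14  3  8  1 10  6 13  5 12 11
dp:     1  1  2  2  3  2  3  1  4  3  5  3  5  5
Maximum dp value is 5.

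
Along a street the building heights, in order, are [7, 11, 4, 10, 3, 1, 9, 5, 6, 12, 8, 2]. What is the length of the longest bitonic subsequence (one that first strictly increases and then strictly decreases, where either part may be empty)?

6

inc[i] = longest strictly increasing subsequence ending at i; dec[i] = longest strictly decreasing subsequence starting at i:
i:      1  2  3  4  5  6  7  8  9 10 11 12
a[i]:   7 11  4 10  3  1  9  5  6 12  8  2
inc:    1  2  1  2  1  1  2  2  3  4  4  2
dec:    4  5  3  4  2  1  3  2  2  3  2  1
Best peak at i=2 (value 11): inc=2, dec=5, length 2+5−1 = 6.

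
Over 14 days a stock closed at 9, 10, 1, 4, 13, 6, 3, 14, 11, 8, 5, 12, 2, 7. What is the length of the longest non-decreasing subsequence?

Let dp[i] be the length of the longest such subsequence ending at index i:
i:      1  2  3  4  5  6  7  8  9 10 11 12 13 14
a[i]:   9 10  1  4 13  6  3 14 11  8  5 12  2  7
dp:     1  2  1  2  3  3  2  4  4  4  3  5  2  4
Maximum dp value is 5.

5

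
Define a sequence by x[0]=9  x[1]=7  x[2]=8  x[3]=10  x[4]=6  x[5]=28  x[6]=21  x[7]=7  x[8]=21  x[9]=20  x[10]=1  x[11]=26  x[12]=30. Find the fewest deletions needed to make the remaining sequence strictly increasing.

7

Fewest deletions = n − (longest strictly increasing subsequence).
i:      0  1  2  3  4  5  6  7  8  9 10 11 12
x[i]:   9  7  8 10  6 28 21  7 21 20  1 26 30
dp:     1  1  2  3  1  4  4  2  4  4  1  5  6
max dp = 6, so deletions = 13 − 6 = 7.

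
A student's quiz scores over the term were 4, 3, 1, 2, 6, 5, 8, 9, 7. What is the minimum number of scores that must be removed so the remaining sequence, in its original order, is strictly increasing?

Fewest deletions = n − (longest strictly increasing subsequence).
Patience tails:
4 → extends → [4]
3 → replaces 4 → [3]
1 → replaces 3 → [1]
2 → extends → [1, 2]
6 → extends → [1, 2, 6]
5 → replaces 6 → [1, 2, 5]
8 → extends → [1, 2, 5, 8]
9 → extends → [1, 2, 5, 8, 9]
7 → replaces 8 → [1, 2, 5, 7, 9]
Longest strictly increasing subsequence has length 5, so deletions = 9 − 5 = 4.

4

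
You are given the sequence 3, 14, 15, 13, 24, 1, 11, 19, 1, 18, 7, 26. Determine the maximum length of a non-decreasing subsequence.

5

Let dp[i] be the length of the longest such subsequence ending at index i:
i:      1  2  3  4  5  6  7  8  9 10 11 12
a[i]:   3 14 15 13 24  1 11 19  1 18  7 26
dp:     1  2  3  2  4  1  2  4  2  4  3  5
Maximum dp value is 5.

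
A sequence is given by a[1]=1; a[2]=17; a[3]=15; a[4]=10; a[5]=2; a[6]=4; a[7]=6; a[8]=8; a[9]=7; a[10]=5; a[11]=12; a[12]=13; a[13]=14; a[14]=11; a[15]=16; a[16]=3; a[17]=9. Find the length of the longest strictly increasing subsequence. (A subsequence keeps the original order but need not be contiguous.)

Track the smallest tail for each achievable length (strict):
1 → extends → [1]
17 → extends → [1, 17]
15 → replaces 17 → [1, 15]
10 → replaces 15 → [1, 10]
2 → replaces 10 → [1, 2]
4 → extends → [1, 2, 4]
6 → extends → [1, 2, 4, 6]
8 → extends → [1, 2, 4, 6, 8]
7 → replaces 8 → [1, 2, 4, 6, 7]
5 → replaces 6 → [1, 2, 4, 5, 7]
12 → extends → [1, 2, 4, 5, 7, 12]
13 → extends → [1, 2, 4, 5, 7, 12, 13]
14 → extends → [1, 2, 4, 5, 7, 12, 13, 14]
11 → replaces 12 → [1, 2, 4, 5, 7, 11, 13, 14]
16 → extends → [1, 2, 4, 5, 7, 11, 13, 14, 16]
3 → replaces 4 → [1, 2, 3, 5, 7, 11, 13, 14, 16]
9 → replaces 11 → [1, 2, 3, 5, 7, 9, 13, 14, 16]
Nine tails, so the longest strictly increasing subsequence has length 9 (e.g. 1, 2, 4, 6, 8, 12, 13, 14, 16).

9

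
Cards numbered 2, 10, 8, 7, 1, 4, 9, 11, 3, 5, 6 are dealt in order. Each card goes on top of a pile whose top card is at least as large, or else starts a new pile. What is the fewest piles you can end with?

Place each on the leftmost legal pile:
2 → new pile 1 (tops now [2])
10 → new pile 2 (tops now [2, 10])
8 → pile 2 (tops now [2, 8])
7 → pile 2 (tops now [2, 7])
1 → pile 1 (tops now [1, 7])
4 → pile 2 (tops now [1, 4])
9 → new pile 3 (tops now [1, 4, 9])
11 → new pile 4 (tops now [1, 4, 9, 11])
3 → pile 2 (tops now [1, 3, 9, 11])
5 → pile 3 (tops now [1, 3, 5, 11])
6 → pile 4 (tops now [1, 3, 5, 6])
Four piles.

4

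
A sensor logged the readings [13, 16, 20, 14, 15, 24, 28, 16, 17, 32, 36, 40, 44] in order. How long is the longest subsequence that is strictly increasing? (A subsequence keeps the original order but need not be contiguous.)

9

Track the smallest tail for each achievable length (strict):
13 → extends → [13]
16 → extends → [13, 16]
20 → extends → [13, 16, 20]
14 → replaces 16 → [13, 14, 20]
15 → replaces 20 → [13, 14, 15]
24 → extends → [13, 14, 15, 24]
28 → extends → [13, 14, 15, 24, 28]
16 → replaces 24 → [13, 14, 15, 16, 28]
17 → replaces 28 → [13, 14, 15, 16, 17]
32 → extends → [13, 14, 15, 16, 17, 32]
36 → extends → [13, 14, 15, 16, 17, 32, 36]
40 → extends → [13, 14, 15, 16, 17, 32, 36, 40]
44 → extends → [13, 14, 15, 16, 17, 32, 36, 40, 44]
Nine tails, so the longest strictly increasing subsequence has length 9 (e.g. 13, 16, 20, 24, 28, 32, 36, 40, 44).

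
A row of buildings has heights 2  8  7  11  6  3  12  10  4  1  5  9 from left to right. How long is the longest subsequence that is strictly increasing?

5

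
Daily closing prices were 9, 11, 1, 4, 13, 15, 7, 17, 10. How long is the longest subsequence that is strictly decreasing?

2

Let dp[i] be the longest strictly decreasing subsequence ending at i:
i:      1  2  3  4  5  6  7  8  9
a[i]:   9 11  1  4 13 15  7 17 10
dp:     1  1  2  2  1  1  2  1  2
Maximum is 2.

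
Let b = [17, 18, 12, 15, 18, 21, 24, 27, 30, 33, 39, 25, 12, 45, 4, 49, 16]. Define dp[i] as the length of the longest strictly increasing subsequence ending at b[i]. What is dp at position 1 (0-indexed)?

2

dp[i] = 1 + max{dp[j] : j<i, b[j]<b[i]} (or 1 if no such j):
i:      0  1  2  3  4  5  6  7  8  9 10 11 12 13 14 15 16
b[i]:  17 18 12 15 18 21 24 27 30 33 39 25 12 45  4 49 16
dp:     1  2  1  2  3  4  5  6  7  8  9  6  1 10  1 11  3
At index 1 the value is 2.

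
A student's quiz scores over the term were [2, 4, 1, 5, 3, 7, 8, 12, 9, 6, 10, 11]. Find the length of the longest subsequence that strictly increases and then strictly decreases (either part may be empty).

8

inc[i] = longest strictly increasing subsequence ending at i; dec[i] = longest strictly decreasing subsequence starting at i:
i:      1  2  3  4  5  6  7  8  9 10 11 12
a[i]:   2  4  1  5  3  7  8 12  9  6 10 11
inc:    1  2  1  3  2  4  5  6  6  4  7  8
dec:    2  2  1  2  1  2  2  3  2  1  1  1
Best peak at i=8 (value 12): inc=6, dec=3, length 6+3−1 = 8.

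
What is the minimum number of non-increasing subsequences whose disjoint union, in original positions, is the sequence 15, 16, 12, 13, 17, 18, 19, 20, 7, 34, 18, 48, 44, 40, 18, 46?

9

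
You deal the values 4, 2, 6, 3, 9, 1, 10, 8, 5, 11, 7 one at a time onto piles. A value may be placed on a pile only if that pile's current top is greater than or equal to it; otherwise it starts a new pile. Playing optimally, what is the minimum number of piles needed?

5

The minimum number of non-increasing subsequences covering a sequence equals the length of its longest strictly increasing subsequence.
LIS length is 5 (e.g. 4, 6, 9, 10, 11), so 5 piles are needed.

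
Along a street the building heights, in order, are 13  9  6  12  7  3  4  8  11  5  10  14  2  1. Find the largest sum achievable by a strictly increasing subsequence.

46

Let S[i] be the best sum of a strictly increasing subsequence ending at i:
i:      1  2  3  4  5  6  7  8  9 10 11 12 13 14
a[i]:  13  9  6 12  7  3  4  8 11  5 10 14  2  1
S:     13  9  6 21 13  3  7 21 32 12 31 46  2  1
Maximum is 46 (e.g. 6 + 7 + 8 + 11 + 14).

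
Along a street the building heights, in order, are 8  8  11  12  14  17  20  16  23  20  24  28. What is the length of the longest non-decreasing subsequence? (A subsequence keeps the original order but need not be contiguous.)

Track the smallest tail for each achievable length (allowing ties):
8 → extends → [8]
8 → extends → [8, 8]
11 → extends → [8, 8, 11]
12 → extends → [8, 8, 11, 12]
14 → extends → [8, 8, 11, 12, 14]
17 → extends → [8, 8, 11, 12, 14, 17]
20 → extends → [8, 8, 11, 12, 14, 17, 20]
16 → replaces 17 → [8, 8, 11, 12, 14, 16, 20]
23 → extends → [8, 8, 11, 12, 14, 16, 20, 23]
20 → replaces 23 → [8, 8, 11, 12, 14, 16, 20, 20]
24 → extends → [8, 8, 11, 12, 14, 16, 20, 20, 24]
28 → extends → [8, 8, 11, 12, 14, 16, 20, 20, 24, 28]
Ten tails, so the longest non-decreasing subsequence has length 10 (e.g. 8, 8, 11, 12, 14, 17, 20, 23, 24, 28).

10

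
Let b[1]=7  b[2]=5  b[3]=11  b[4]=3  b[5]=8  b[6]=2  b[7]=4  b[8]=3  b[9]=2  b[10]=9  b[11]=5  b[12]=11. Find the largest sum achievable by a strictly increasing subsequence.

35

Let S[i] be the best sum of a strictly increasing subsequence ending at i:
i:      1  2  3  4  5  6  7  8  9 10 11 12
b[i]:   7  5 11  3  8  2  4  3  2  9  5 11
S:      7  5 18  3 15  2  7  5  2 24 12 35
Maximum is 35 (e.g. 7 + 8 + 9 + 11).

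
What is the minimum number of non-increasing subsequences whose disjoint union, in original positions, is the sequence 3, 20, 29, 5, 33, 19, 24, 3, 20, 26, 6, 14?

5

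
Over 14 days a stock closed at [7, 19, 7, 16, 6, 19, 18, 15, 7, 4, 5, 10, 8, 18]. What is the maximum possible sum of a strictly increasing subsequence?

42

Let S[i] be the best sum of a strictly increasing subsequence ending at i:
i:      1  2  3  4  5  6  7  8  9 10 11 12 13 14
a[i]:   7 19  7 16  6 19 18 15  7  4  5 10  8 18
S:      7 26  7 23  6 42 41 22 13  4  9 23 21 41
Maximum is 42 (e.g. 7 + 16 + 19).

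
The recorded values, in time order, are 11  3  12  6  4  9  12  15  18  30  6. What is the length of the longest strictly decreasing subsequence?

3

Let dp[i] be the longest strictly decreasing subsequence ending at i:
i:      1  2  3  4  5  6  7  8  9 10 11
a[i]:  11  3 12  6  4  9 12 15 18 30  6
dp:     1  2  1  2  3  2  1  1  1  1  3
Maximum is 3.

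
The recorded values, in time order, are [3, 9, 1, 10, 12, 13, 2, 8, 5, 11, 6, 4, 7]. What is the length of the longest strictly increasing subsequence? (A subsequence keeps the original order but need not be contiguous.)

5

Let dp[i] be the length of the longest such subsequence ending at index i:
i:      1  2  3  4  5  6  7  8  9 10 11 12 13
a[i]:   3  9  1 10 12 13  2  8  5 11  6  4  7
dp:     1  2  1  3  4  5  2  3  3  4  4  3  5
Maximum dp value is 5.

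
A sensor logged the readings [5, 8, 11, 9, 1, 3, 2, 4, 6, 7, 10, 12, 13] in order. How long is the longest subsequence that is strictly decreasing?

4

Negate each value so 'decreasing' becomes 'increasing', then run patience tails on the negated sequence:
-5 → extends → [-5]
-8 → replaces -5 → [-8]
-11 → replaces -8 → [-11]
-9 → extends → [-11, -9]
-1 → extends → [-11, -9, -1]
-3 → replaces -1 → [-11, -9, -3]
-2 → extends → [-11, -9, -3, -2]
-4 → replaces -3 → [-11, -9, -4, -2]
-6 → replaces -4 → [-11, -9, -6, -2]
-7 → replaces -6 → [-11, -9, -7, -2]
-10 → replaces -9 → [-11, -10, -7, -2]
-12 → replaces -11 → [-12, -10, -7, -2]
-13 → replaces -12 → [-13, -10, -7, -2]
Four tails, so the longest strictly decreasing subsequence of the original has length 4.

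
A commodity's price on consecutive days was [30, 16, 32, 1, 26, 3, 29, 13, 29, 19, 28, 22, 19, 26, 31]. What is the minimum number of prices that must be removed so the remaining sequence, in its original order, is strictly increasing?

Fewest deletions = n − (longest strictly increasing subsequence).
Patience tails:
30 → extends → [30]
16 → replaces 30 → [16]
32 → extends → [16, 32]
1 → replaces 16 → [1, 32]
26 → replaces 32 → [1, 26]
3 → replaces 26 → [1, 3]
29 → extends → [1, 3, 29]
13 → replaces 29 → [1, 3, 13]
29 → extends → [1, 3, 13, 29]
19 → replaces 29 → [1, 3, 13, 19]
28 → extends → [1, 3, 13, 19, 28]
22 → replaces 28 → [1, 3, 13, 19, 22]
19 → already a tail → [1, 3, 13, 19, 22]
26 → extends → [1, 3, 13, 19, 22, 26]
31 → extends → [1, 3, 13, 19, 22, 26, 31]
Longest strictly increasing subsequence has length 7, so deletions = 15 − 7 = 8.

8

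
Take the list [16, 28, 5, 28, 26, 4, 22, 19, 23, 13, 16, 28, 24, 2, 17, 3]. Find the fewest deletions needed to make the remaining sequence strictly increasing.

12

Fewest deletions = n − (longest strictly increasing subsequence).
i:      1  2  3  4  5  6  7  8  9 10 11 12 13 14 15 16
a[i]:  16 28  5 28 26  4 22 19 23 13 16 28 24  2 17  3
dp:     1  2  1  2  2  1  2  2  3  2  3  4  4  1  4  2
max dp = 4, so deletions = 16 − 4 = 12.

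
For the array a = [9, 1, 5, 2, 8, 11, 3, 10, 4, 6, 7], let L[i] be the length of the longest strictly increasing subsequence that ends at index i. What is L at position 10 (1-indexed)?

dp[i] = 1 + max{dp[j] : j<i, a[j]<a[i]} (or 1 if no such j):
i:      1  2  3  4  5  6  7  8  9 10 11
a[i]:   9  1  5  2  8 11  3 10  4  6  7
dp:     1  1  2  2  3  4  3  4  4  5  6
At index 10 the value is 5.

5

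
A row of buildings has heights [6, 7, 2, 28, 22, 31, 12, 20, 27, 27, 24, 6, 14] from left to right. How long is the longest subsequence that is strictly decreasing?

4

Let dp[i] be the longest strictly decreasing subsequence ending at i:
i:      1  2  3  4  5  6  7  8  9 10 11 12 13
a[i]:   6  7  2 28 22 31 12 20 27 27 24  6 14
dp:     1  1  2  1  2  1  3  3  2  2  3  4  4
Maximum is 4.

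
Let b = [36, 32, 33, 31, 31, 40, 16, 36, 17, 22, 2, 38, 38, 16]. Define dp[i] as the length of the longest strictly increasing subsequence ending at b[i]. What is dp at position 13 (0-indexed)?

2

dp[i] = 1 + max{dp[j] : j<i, b[j]<b[i]} (or 1 if no such j):
i:      0  1  2  3  4  5  6  7  8  9 10 11 12 13
b[i]:  36 32 33 31 31 40 16 36 17 22  2 38 38 16
dp:     1  1  2  1  1  3  1  3  2  3  1  4  4  2
At index 13 the value is 2.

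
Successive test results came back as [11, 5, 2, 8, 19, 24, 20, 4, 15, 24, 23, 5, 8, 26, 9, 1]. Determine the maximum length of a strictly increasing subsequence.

Track the smallest tail for each achievable length (strict):
11 → extends → [11]
5 → replaces 11 → [5]
2 → replaces 5 → [2]
8 → extends → [2, 8]
19 → extends → [2, 8, 19]
24 → extends → [2, 8, 19, 24]
20 → replaces 24 → [2, 8, 19, 20]
4 → replaces 8 → [2, 4, 19, 20]
15 → replaces 19 → [2, 4, 15, 20]
24 → extends → [2, 4, 15, 20, 24]
23 → replaces 24 → [2, 4, 15, 20, 23]
5 → replaces 15 → [2, 4, 5, 20, 23]
8 → replaces 20 → [2, 4, 5, 8, 23]
26 → extends → [2, 4, 5, 8, 23, 26]
9 → replaces 23 → [2, 4, 5, 8, 9, 26]
1 → replaces 2 → [1, 4, 5, 8, 9, 26]
Six tails, so the longest strictly increasing subsequence has length 6 (e.g. 5, 8, 19, 20, 24, 26).

6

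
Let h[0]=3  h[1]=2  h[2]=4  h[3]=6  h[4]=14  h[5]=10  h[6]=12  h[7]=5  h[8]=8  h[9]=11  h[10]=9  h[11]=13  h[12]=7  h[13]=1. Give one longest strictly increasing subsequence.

3, 4, 6, 10, 12, 13

Patience tails give the LIS length; then backtrack through the dp parents:
3 → extends → [3]
2 → replaces 3 → [2]
4 → extends → [2, 4]
6 → extends → [2, 4, 6]
14 → extends → [2, 4, 6, 14]
10 → replaces 14 → [2, 4, 6, 10]
12 → extends → [2, 4, 6, 10, 12]
5 → replaces 6 → [2, 4, 5, 10, 12]
8 → replaces 10 → [2, 4, 5, 8, 12]
11 → replaces 12 → [2, 4, 5, 8, 11]
9 → replaces 11 → [2, 4, 5, 8, 9]
13 → extends → [2, 4, 5, 8, 9, 13]
7 → replaces 8 → [2, 4, 5, 7, 9, 13]
1 → replaces 2 → [1, 4, 5, 7, 9, 13]
Length 6; one witness is 3, 4, 6, 10, 12, 13.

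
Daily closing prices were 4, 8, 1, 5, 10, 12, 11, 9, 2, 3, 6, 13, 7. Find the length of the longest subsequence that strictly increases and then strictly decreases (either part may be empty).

7

inc[i] = longest strictly increasing subsequence ending at i; dec[i] = longest strictly decreasing subsequence starting at i:
i:      1  2  3  4  5  6  7  8  9 10 11 12 13
a[i]:   4  8  1  5 10 12 11  9  2  3  6 13  7
inc:    1  2  1  2  3  4  4  3  2  3  4  5  5
dec:    2  3  1  2  3  4  3  2  1  1  1  2  1
Best peak at i=6 (value 12): inc=4, dec=4, length 4+4−1 = 7.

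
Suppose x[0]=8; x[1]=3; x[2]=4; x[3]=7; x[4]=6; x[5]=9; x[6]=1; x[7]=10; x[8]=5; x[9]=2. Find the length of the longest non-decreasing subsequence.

5

Track the smallest tail for each achievable length (allowing ties):
8 → extends → [8]
3 → replaces 8 → [3]
4 → extends → [3, 4]
7 → extends → [3, 4, 7]
6 → replaces 7 → [3, 4, 6]
9 → extends → [3, 4, 6, 9]
1 → replaces 3 → [1, 4, 6, 9]
10 → extends → [1, 4, 6, 9, 10]
5 → replaces 6 → [1, 4, 5, 9, 10]
2 → replaces 4 → [1, 2, 5, 9, 10]
Five tails, so the longest non-decreasing subsequence has length 5 (e.g. 3, 4, 7, 9, 10).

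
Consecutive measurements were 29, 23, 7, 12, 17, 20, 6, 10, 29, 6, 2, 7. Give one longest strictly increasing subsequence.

7, 12, 17, 20, 29

Patience tails give the LIS length; then backtrack through the dp parents:
29 → extends → [29]
23 → replaces 29 → [23]
7 → replaces 23 → [7]
12 → extends → [7, 12]
17 → extends → [7, 12, 17]
20 → extends → [7, 12, 17, 20]
6 → replaces 7 → [6, 12, 17, 20]
10 → replaces 12 → [6, 10, 17, 20]
29 → extends → [6, 10, 17, 20, 29]
6 → already a tail → [6, 10, 17, 20, 29]
2 → replaces 6 → [2, 10, 17, 20, 29]
7 → replaces 10 → [2, 7, 17, 20, 29]
Length 5; one witness is 7, 12, 17, 20, 29.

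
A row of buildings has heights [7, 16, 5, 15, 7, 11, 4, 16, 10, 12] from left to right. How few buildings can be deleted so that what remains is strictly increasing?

Fewest deletions = n − (longest strictly increasing subsequence).
Patience tails:
7 → extends → [7]
16 → extends → [7, 16]
5 → replaces 7 → [5, 16]
15 → replaces 16 → [5, 15]
7 → replaces 15 → [5, 7]
11 → extends → [5, 7, 11]
4 → replaces 5 → [4, 7, 11]
16 → extends → [4, 7, 11, 16]
10 → replaces 11 → [4, 7, 10, 16]
12 → replaces 16 → [4, 7, 10, 12]
Longest strictly increasing subsequence has length 4, so deletions = 10 − 4 = 6.

6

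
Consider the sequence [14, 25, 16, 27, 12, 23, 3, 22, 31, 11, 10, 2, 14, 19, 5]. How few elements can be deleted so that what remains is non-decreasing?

Fewest deletions = n − (longest non-decreasing subsequence).
i:      1  2  3  4  5  6  7  8  9 10 11 12 13 14 15
a[i]:  14 25 16 27 12 23  3 22 31 11 10  2 14 19  5
dp:     1  2  2  3  1  3  1  3  4  2  2  1  3  4  2
max dp = 4, so deletions = 15 − 4 = 11.

11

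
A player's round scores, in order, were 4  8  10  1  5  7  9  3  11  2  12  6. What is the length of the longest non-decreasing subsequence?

6

Track the smallest tail for each achievable length (allowing ties):
4 → extends → [4]
8 → extends → [4, 8]
10 → extends → [4, 8, 10]
1 → replaces 4 → [1, 8, 10]
5 → replaces 8 → [1, 5, 10]
7 → replaces 10 → [1, 5, 7]
9 → extends → [1, 5, 7, 9]
3 → replaces 5 → [1, 3, 7, 9]
11 → extends → [1, 3, 7, 9, 11]
2 → replaces 3 → [1, 2, 7, 9, 11]
12 → extends → [1, 2, 7, 9, 11, 12]
6 → replaces 7 → [1, 2, 6, 9, 11, 12]
Six tails, so the longest non-decreasing subsequence has length 6 (e.g. 4, 5, 7, 9, 11, 12).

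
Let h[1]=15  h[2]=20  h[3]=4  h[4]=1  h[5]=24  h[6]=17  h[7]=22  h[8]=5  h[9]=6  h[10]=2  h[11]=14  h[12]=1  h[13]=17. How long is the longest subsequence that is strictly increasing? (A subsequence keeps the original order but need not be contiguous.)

5

Let dp[i] be the length of the longest such subsequence ending at index i:
i:      1  2  3  4  5  6  7  8  9 10 11 12 13
h[i]:  15 20  4  1 24 17 22  5  6  2 14  1 17
dp:     1  2  1  1  3  2  3  2  3  2  4  1  5
Maximum dp value is 5.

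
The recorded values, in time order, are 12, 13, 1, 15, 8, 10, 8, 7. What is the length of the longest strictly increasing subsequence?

Let dp[i] be the length of the longest such subsequence ending at index i:
i:      1  2  3  4  5  6  7  8
a[i]:  12 13  1 15  8 10  8  7
dp:     1  2  1  3  2  3  2  2
Maximum dp value is 3.

3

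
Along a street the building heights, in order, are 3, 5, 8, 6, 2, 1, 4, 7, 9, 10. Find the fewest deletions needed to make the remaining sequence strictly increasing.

4

Fewest deletions = n − (longest strictly increasing subsequence).
Patience tails:
3 → extends → [3]
5 → extends → [3, 5]
8 → extends → [3, 5, 8]
6 → replaces 8 → [3, 5, 6]
2 → replaces 3 → [2, 5, 6]
1 → replaces 2 → [1, 5, 6]
4 → replaces 5 → [1, 4, 6]
7 → extends → [1, 4, 6, 7]
9 → extends → [1, 4, 6, 7, 9]
10 → extends → [1, 4, 6, 7, 9, 10]
Longest strictly increasing subsequence has length 6, so deletions = 10 − 6 = 4.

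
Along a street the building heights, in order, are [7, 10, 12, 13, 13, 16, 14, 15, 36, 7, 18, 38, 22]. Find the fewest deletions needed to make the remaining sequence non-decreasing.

4

Fewest deletions = n − (longest non-decreasing subsequence).
Patience tails:
7 → extends → [7]
10 → extends → [7, 10]
12 → extends → [7, 10, 12]
13 → extends → [7, 10, 12, 13]
13 → extends → [7, 10, 12, 13, 13]
16 → extends → [7, 10, 12, 13, 13, 16]
14 → replaces 16 → [7, 10, 12, 13, 13, 14]
15 → extends → [7, 10, 12, 13, 13, 14, 15]
36 → extends → [7, 10, 12, 13, 13, 14, 15, 36]
7 → replaces 10 → [7, 7, 12, 13, 13, 14, 15, 36]
18 → replaces 36 → [7, 7, 12, 13, 13, 14, 15, 18]
38 → extends → [7, 7, 12, 13, 13, 14, 15, 18, 38]
22 → replaces 38 → [7, 7, 12, 13, 13, 14, 15, 18, 22]
Longest non-decreasing subsequence has length 9, so deletions = 13 − 9 = 4.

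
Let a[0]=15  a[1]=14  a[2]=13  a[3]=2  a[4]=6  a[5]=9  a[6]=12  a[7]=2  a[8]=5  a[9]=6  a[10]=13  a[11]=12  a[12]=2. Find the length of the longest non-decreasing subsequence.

Track the smallest tail for each achievable length (allowing ties):
15 → extends → [15]
14 → replaces 15 → [14]
13 → replaces 14 → [13]
2 → replaces 13 → [2]
6 → extends → [2, 6]
9 → extends → [2, 6, 9]
12 → extends → [2, 6, 9, 12]
2 → replaces 6 → [2, 2, 9, 12]
5 → replaces 9 → [2, 2, 5, 12]
6 → replaces 12 → [2, 2, 5, 6]
13 → extends → [2, 2, 5, 6, 13]
12 → replaces 13 → [2, 2, 5, 6, 12]
2 → replaces 5 → [2, 2, 2, 6, 12]
Five tails, so the longest non-decreasing subsequence has length 5 (e.g. 2, 6, 9, 12, 13).

5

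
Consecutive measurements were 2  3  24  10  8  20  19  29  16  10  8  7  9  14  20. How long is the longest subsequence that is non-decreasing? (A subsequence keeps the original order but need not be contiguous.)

7

Let dp[i] be the length of the longest such subsequence ending at index i:
i:      1  2  3  4  5  6  7  8  9 10 11 12 13 14 15
a[i]:   2  3 24 10  8 20 19 29 16 10  8  7  9 14 20
dp:     1  2  3  3  3  4  4  5  4  4  4  3  5  6  7
Maximum dp value is 7.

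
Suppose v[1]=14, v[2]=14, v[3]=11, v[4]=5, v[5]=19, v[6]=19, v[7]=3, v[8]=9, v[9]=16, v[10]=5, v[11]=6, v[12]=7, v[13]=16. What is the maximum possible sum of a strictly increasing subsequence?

37

Let S[i] be the best sum of a strictly increasing subsequence ending at i:
i:      1  2  3  4  5  6  7  8  9 10 11 12 13
v[i]:  14 14 11  5 19 19  3  9 16  5  6  7 16
S:     14 14 11  5 33 33  3 14 30  8 14 21 37
Maximum is 37 (e.g. 3 + 5 + 6 + 7 + 16).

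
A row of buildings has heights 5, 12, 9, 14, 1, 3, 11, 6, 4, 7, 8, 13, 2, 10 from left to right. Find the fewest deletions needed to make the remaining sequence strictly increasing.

8

Fewest deletions = n − (longest strictly increasing subsequence).
i:      1  2  3  4  5  6  7  8  9 10 11 12 13 14
a[i]:   5 12  9 14  1  3 11  6  4  7  8 13  2 10
dp:     1  2  2  3  1  2  3  3  3  4  5  6  2  6
max dp = 6, so deletions = 14 − 6 = 8.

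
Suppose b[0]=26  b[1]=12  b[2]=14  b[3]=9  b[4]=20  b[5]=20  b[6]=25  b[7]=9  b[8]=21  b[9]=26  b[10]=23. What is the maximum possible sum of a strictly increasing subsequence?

97

Let S[i] be the best sum of a strictly increasing subsequence ending at i:
i:      0  1  2  3  4  5  6  7  8  9 10
b[i]:  26 12 14  9 20 20 25  9 21 26 23
S:     26 12 26  9 46 46 71  9 67 97 90
Maximum is 97 (e.g. 12 + 14 + 20 + 25 + 26).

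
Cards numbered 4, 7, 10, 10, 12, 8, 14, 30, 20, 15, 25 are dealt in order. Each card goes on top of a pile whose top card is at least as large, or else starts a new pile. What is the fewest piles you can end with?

7

Place each on the leftmost legal pile:
4 → new pile 1 (tops now [4])
7 → new pile 2 (tops now [4, 7])
10 → new pile 3 (tops now [4, 7, 10])
10 → pile 3 (tops now [4, 7, 10])
12 → new pile 4 (tops now [4, 7, 10, 12])
8 → pile 3 (tops now [4, 7, 8, 12])
14 → new pile 5 (tops now [4, 7, 8, 12, 14])
30 → new pile 6 (tops now [4, 7, 8, 12, 14, 30])
20 → pile 6 (tops now [4, 7, 8, 12, 14, 20])
15 → pile 6 (tops now [4, 7, 8, 12, 14, 15])
25 → new pile 7 (tops now [4, 7, 8, 12, 14, 15, 25])
Seven piles.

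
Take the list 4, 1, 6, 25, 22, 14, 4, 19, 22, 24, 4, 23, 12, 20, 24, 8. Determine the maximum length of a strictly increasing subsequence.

Track the smallest tail for each achievable length (strict):
4 → extends → [4]
1 → replaces 4 → [1]
6 → extends → [1, 6]
25 → extends → [1, 6, 25]
22 → replaces 25 → [1, 6, 22]
14 → replaces 22 → [1, 6, 14]
4 → replaces 6 → [1, 4, 14]
19 → extends → [1, 4, 14, 19]
22 → extends → [1, 4, 14, 19, 22]
24 → extends → [1, 4, 14, 19, 22, 24]
4 → already a tail → [1, 4, 14, 19, 22, 24]
23 → replaces 24 → [1, 4, 14, 19, 22, 23]
12 → replaces 14 → [1, 4, 12, 19, 22, 23]
20 → replaces 22 → [1, 4, 12, 19, 20, 23]
24 → extends → [1, 4, 12, 19, 20, 23, 24]
8 → replaces 12 → [1, 4, 8, 19, 20, 23, 24]
Seven tails, so the longest strictly increasing subsequence has length 7 (e.g. 4, 6, 14, 19, 22, 23, 24).

7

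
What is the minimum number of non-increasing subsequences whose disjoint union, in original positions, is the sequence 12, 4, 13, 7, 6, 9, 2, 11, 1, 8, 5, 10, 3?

4

The minimum number of non-increasing subsequences covering a sequence equals the length of its longest strictly increasing subsequence.
LIS length is 4 (e.g. 4, 7, 9, 11), so 4 piles are needed.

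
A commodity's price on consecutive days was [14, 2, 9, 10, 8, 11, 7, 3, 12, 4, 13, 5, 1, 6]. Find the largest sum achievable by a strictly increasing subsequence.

57

Let S[i] be the best sum of a strictly increasing subsequence ending at i:
i:      1  2  3  4  5  6  7  8  9 10 11 12 13 14
a[i]:  14  2  9 10  8 11  7  3 12  4 13  5  1  6
S:     14  2 11 21 10 32  9  5 44  9 57 14  1 20
Maximum is 57 (e.g. 2 + 9 + 10 + 11 + 12 + 13).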